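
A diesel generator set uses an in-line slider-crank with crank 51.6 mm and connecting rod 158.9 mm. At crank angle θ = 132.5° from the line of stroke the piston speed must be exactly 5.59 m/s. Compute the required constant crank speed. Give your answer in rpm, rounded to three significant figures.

1810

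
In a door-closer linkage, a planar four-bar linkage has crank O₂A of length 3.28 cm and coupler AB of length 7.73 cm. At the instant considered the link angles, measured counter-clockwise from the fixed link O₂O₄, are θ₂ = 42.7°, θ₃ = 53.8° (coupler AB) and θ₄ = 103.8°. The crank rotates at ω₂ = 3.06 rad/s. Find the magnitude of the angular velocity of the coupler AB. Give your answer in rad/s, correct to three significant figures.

1.48

ω₂ = 3.06 rad/s
Differentiating the loop-closure r₂e^{iθ₂}+r₃e^{iθ₃}=r₁+r₄e^{iθ₄} gives r₂ω₂e^{iθ₂}+r₃ω₃e^{iθ₃}=r₄ω₄e^{iθ₄}.
Eliminating the other unknown: ω₃ = r₂ω₂ sin(θ₄−θ₂) / [r₃ sin(θ₃−θ₄)].
Numerator sine = +0.87546; denominator sine = -0.76604.
Result = 0.0328·3.06·(+0.87546) / (0.0773·(-0.76604)) = -1.4839 rad/s; magnitude 1.4839 rad/s.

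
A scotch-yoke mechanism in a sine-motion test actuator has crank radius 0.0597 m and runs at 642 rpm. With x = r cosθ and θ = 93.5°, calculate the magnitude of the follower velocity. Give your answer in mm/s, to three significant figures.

ω = 67.23 rad/s (from 642 rpm).
x = r cosθ ⇒ ẋ = −rω sinθ.
|v| = rω|sinθ| = 0.0597·67.23·|sin 93.5°| = 4.0061 m/s = 4006.1 mm/s.

4010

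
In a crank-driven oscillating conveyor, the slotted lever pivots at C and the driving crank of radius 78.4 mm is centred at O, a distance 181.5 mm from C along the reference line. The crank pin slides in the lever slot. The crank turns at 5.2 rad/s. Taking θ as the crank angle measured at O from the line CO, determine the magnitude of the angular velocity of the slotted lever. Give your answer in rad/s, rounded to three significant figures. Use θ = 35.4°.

ω = 5.2 rad/s
Crank pin A relative to C: A = (d + r cosθ, r sinθ); lever angle φ = atan2(r sinθ, d + r cosθ).
Differentiating tanφ: φ̇ = rω(d cosθ + r)/(d² + r² + 2dr cosθ).
d² + r² + 2dr cosθ = |CA|² = 0.0622867 m²;  d cosθ + r = +0.22635 m.
|ω_lever| = |0.0784·5.2·+0.22635| / 0.0622867 = 1.4815 rad/s.

1.48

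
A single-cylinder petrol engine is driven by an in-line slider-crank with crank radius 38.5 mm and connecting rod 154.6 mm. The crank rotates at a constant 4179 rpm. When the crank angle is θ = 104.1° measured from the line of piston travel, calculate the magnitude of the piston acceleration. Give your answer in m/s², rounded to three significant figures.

ω = 2π·4179/60 = 437.6 rad/s
x(θ) = r cosθ + √(L² − r² sin²θ); with ω constant, a = ω²·d²x/dθ².
d²x/dθ² = −r cosθ − r²(cos2θ)/√u − r⁴ sin²2θ/(4u^{3/2}),  u = L² − r² sin²θ = 0.0225069 m².
Substituting r = 0.0385 m, L = 0.1546 m, θ = 104.1°: d²x/dθ² = +0.01805 m.
a = ω²·d²x/dθ² = (437.6)²·(+0.01805) = +3456.9 m/s²;  |a| = 3456.9 m/s².

3460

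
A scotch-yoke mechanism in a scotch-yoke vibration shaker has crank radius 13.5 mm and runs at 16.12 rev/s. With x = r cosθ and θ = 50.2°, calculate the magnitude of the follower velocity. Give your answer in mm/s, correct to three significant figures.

ω = 101.3 rad/s (from 16.12 rev/s).
x = r cosθ ⇒ ẋ = −rω sinθ.
|v| = rω|sinθ| = 0.0135·101.3·|sin 50.2°| = 1.0505 m/s = 1050.5 mm/s.

1050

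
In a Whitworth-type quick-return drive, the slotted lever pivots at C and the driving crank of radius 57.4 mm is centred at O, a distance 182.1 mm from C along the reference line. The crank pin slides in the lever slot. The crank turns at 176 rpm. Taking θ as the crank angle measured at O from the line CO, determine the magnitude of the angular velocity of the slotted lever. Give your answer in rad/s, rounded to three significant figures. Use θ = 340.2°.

4.31

ω = 18.43 rad/s (from 176 rpm).
Crank pin A relative to C: A = (d + r cosθ, r sinθ); lever angle φ = atan2(r sinθ, d + r cosθ).
Differentiating tanφ: φ̇ = rω(d cosθ + r)/(d² + r² + 2dr cosθ).
d² + r² + 2dr cosθ = |CA|² = 0.0561244 m²;  d cosθ + r = +0.22873 m.
|ω_lever| = |0.0574·18.43·+0.22873| / 0.0561244 = 4.3115 rad/s.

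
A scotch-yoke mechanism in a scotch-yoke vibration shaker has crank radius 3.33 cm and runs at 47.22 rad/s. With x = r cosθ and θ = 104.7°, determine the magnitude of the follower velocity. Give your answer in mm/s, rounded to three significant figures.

ω = 47.22 rad/s
x = r cosθ ⇒ ẋ = −rω sinθ.
|v| = rω|sinθ| = 0.0333·47.22·|sin 104.7°| = 1.521 m/s = 1521 mm/s.

1520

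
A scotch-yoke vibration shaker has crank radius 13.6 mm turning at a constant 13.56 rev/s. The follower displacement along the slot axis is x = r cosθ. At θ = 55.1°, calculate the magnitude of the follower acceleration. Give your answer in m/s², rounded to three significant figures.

56.5

ω = 85.2 rad/s (from 13.56 rev/s).
x = r cosθ ⇒ ẍ = −rω² cosθ (ω constant).
|a| = rω²|cosθ| = 0.0136·(85.2)²·|cos 55.1°| = 56.484 m/s².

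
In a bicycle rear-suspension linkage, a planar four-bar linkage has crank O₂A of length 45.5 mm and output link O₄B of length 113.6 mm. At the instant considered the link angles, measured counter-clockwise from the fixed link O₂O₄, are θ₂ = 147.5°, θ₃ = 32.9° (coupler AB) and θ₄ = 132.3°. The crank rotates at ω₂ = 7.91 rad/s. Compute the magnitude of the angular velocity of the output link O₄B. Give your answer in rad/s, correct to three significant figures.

ω₂ = 7.91 rad/s
Differentiating the loop-closure r₂e^{iθ₂}+r₃e^{iθ₃}=r₁+r₄e^{iθ₄} gives r₂ω₂e^{iθ₂}+r₃ω₃e^{iθ₃}=r₄ω₄e^{iθ₄}.
Eliminating the other unknown: ω₄ = r₂ω₂ sin(θ₂−θ₃) / [r₄ sin(θ₄−θ₃)].
Numerator sine = +0.90924; denominator sine = +0.98657.
Result = 0.0455·7.91·(+0.90924) / (0.1136·(+0.98657)) = +2.9198 rad/s; magnitude 2.9198 rad/s.

2.92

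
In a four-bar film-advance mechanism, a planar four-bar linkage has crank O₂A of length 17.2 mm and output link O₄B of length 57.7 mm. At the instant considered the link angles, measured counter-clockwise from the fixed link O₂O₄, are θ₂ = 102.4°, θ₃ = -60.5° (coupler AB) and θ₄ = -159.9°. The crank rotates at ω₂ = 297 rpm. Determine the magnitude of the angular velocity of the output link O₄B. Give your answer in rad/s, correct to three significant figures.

2.76

ω₂ = 31.1 rad/s (from 297 rpm).
Differentiating the loop-closure r₂e^{iθ₂}+r₃e^{iθ₃}=r₁+r₄e^{iθ₄} gives r₂ω₂e^{iθ₂}+r₃ω₃e^{iθ₃}=r₄ω₄e^{iθ₄}.
Eliminating the other unknown: ω₄ = r₂ω₂ sin(θ₂−θ₃) / [r₄ sin(θ₄−θ₃)].
Numerator sine = +0.29404; denominator sine = -0.98657.
Result = 0.0172·31.1·(+0.29404) / (0.0577·(-0.98657)) = -2.7632 rad/s; magnitude 2.7632 rad/s.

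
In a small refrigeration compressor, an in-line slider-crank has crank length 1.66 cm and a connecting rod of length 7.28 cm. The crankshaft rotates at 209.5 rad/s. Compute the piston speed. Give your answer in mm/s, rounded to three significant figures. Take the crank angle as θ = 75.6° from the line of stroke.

3560

ω = 209.5 rad/s
For an in-line slider-crank, x = r cosθ + √(L² − r² sin²θ), so v = −rω sinθ·[1 + r cosθ/√(L² − r² sin²θ)].
With r = 0.0166 m, L = 0.0728 m, θ = 75.6°: √(L² − r² sin²θ) = 0.071002 m.
v = −0.0166·209.5·0.96858·[1 + 0.0166·0.24869/0.071002] = -3.5643 m/s.
|v| = 3.5643 m/s = 3564.3 mm/s.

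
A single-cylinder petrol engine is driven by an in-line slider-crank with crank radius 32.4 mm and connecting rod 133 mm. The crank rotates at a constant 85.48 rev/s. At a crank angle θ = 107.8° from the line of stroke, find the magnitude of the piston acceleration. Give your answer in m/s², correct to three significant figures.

ω = 2π·85.5 = 537.1 rad/s
x(θ) = r cosθ + √(L² − r² sin²θ); with ω constant, a = ω²·d²x/dθ².
d²x/dθ² = −r cosθ − r²(cos2θ)/√u − r⁴ sin²2θ/(4u^{3/2}),  u = L² − r² sin²θ = 0.0167373 m².
Substituting r = 0.0324 m, L = 0.133 m, θ = 107.8°: d²x/dθ² = +0.016459 m.
a = ω²·d²x/dθ² = (537.1)²·(+0.016459) = +4747.8 m/s²;  |a| = 4747.8 m/s².

4750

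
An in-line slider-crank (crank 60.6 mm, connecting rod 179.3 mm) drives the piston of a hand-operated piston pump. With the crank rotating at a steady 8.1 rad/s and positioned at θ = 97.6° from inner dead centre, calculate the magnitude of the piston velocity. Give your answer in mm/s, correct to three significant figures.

463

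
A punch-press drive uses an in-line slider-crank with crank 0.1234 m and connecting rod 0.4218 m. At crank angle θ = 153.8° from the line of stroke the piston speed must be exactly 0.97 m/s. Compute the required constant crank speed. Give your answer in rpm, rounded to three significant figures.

231

For an in-line slider-crank, |v_piston| = rω|sinθ|·[1 + r cosθ/√(L² − r² sin²θ)].
With r = 0.1234 m, L = 0.4218 m, θ = 153.8°: the bracketed kinematic factor |dx/dθ| = 0.04006 m.
ω = v/|dx/dθ| = 0.97/0.04006 = 24.214 rad/s.
N = 60ω/(2π) = 231.23 rpm.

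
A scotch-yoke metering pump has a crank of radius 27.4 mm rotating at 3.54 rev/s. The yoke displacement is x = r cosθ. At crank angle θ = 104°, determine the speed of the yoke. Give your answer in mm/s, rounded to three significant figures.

ω = 22.24 rad/s (from 3.54 rev/s).
x = r cosθ ⇒ ẋ = −rω sinθ.
|v| = rω|sinθ| = 0.0274·22.24·|sin 104°| = 0.59134 m/s = 591.34 mm/s.

591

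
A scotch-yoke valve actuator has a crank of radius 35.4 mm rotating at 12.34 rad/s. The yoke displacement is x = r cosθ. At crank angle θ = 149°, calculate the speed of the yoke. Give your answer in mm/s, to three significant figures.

ω = 12.34 rad/s
x = r cosθ ⇒ ẋ = −rω sinθ.
|v| = rω|sinθ| = 0.0354·12.34·|sin 149°| = 0.22499 m/s = 224.99 mm/s.

225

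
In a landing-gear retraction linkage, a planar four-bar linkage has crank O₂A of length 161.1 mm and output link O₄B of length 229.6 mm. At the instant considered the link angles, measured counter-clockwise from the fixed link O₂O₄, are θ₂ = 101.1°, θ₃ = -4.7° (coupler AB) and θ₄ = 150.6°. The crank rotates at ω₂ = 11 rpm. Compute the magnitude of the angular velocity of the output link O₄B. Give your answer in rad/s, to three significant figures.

ω₂ = 1.152 rad/s (from 11 rpm).
Differentiating the loop-closure r₂e^{iθ₂}+r₃e^{iθ₃}=r₁+r₄e^{iθ₄} gives r₂ω₂e^{iθ₂}+r₃ω₃e^{iθ₃}=r₄ω₄e^{iθ₄}.
Eliminating the other unknown: ω₄ = r₂ω₂ sin(θ₂−θ₃) / [r₄ sin(θ₄−θ₃)].
Numerator sine = +0.96222; denominator sine = +0.41787.
Result = 0.1611·1.152·(+0.96222) / (0.2296·(+0.41787)) = +1.8611 rad/s; magnitude 1.8611 rad/s.

1.86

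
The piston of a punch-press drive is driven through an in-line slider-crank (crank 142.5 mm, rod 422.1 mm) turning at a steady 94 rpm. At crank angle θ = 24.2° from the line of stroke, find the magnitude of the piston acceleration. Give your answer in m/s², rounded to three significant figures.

ω = 2π·94/60 = 9.844 rad/s
x(θ) = r cosθ + √(L² − r² sin²θ); with ω constant, a = ω²·d²x/dθ².
d²x/dθ² = −r cosθ − r²(cos2θ)/√u − r⁴ sin²2θ/(4u^{3/2}),  u = L² − r² sin²θ = 0.174756 m².
Substituting r = 0.1425 m, L = 0.4221 m, θ = 24.2°: d²x/dθ² = -0.16302 m.
a = ω²·d²x/dθ² = (9.844)²·(-0.16302) = -15.796 m/s²;  |a| = 15.796 m/s².

15.8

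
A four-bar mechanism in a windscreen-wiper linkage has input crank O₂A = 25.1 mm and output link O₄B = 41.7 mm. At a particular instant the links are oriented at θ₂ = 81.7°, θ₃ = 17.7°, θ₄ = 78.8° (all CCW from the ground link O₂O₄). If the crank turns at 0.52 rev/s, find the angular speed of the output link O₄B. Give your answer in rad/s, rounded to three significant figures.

2.02

ω₂ = 3.267 rad/s (from 0.52 rev/s).
Differentiating the loop-closure r₂e^{iθ₂}+r₃e^{iθ₃}=r₁+r₄e^{iθ₄} gives r₂ω₂e^{iθ₂}+r₃ω₃e^{iθ₃}=r₄ω₄e^{iθ₄}.
Eliminating the other unknown: ω₄ = r₂ω₂ sin(θ₂−θ₃) / [r₄ sin(θ₄−θ₃)].
Numerator sine = +0.89879; denominator sine = +0.87546.
Result = 0.0251·3.267·(+0.89879) / (0.0417·(+0.87546)) = +2.019 rad/s; magnitude 2.019 rad/s.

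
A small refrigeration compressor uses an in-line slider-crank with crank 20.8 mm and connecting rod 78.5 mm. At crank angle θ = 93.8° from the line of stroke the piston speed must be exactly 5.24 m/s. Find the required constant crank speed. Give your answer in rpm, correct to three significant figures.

2460

For an in-line slider-crank, |v_piston| = rω|sinθ|·[1 + r cosθ/√(L² − r² sin²θ)].
With r = 0.0208 m, L = 0.0785 m, θ = 93.8°: the bracketed kinematic factor |dx/dθ| = 0.020376 m.
ω = v/|dx/dθ| = 5.24/0.020376 = 257.16 rad/s.
N = 60ω/(2π) = 2455.7 rpm.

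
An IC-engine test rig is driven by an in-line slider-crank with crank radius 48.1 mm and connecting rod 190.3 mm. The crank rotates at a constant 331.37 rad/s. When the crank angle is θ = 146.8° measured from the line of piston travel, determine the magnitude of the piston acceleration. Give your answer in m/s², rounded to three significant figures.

3860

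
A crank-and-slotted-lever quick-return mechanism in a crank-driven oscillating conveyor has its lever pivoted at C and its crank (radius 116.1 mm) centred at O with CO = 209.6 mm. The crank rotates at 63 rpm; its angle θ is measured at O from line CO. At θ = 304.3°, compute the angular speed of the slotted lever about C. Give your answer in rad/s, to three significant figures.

ω = 6.597 rad/s (from 63 rpm).
Crank pin A relative to C: A = (d + r cosθ, r sinθ); lever angle φ = atan2(r sinθ, d + r cosθ).
Differentiating tanφ: φ̇ = rω(d cosθ + r)/(d² + r² + 2dr cosθ).
d² + r² + 2dr cosθ = |CA|² = 0.0848377 m²;  d cosθ + r = +0.23422 m.
|ω_lever| = |0.1161·6.597·+0.23422| / 0.0848377 = 2.1146 rad/s.

2.11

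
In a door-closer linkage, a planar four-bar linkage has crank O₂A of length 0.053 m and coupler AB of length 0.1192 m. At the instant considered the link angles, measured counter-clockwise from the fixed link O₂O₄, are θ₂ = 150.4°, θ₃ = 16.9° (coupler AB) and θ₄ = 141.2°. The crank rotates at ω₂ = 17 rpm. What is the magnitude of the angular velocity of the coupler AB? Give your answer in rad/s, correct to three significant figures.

ω₂ = 1.78 rad/s (from 17 rpm).
Differentiating the loop-closure r₂e^{iθ₂}+r₃e^{iθ₃}=r₁+r₄e^{iθ₄} gives r₂ω₂e^{iθ₂}+r₃ω₃e^{iθ₃}=r₄ω₄e^{iθ₄}.
Eliminating the other unknown: ω₃ = r₂ω₂ sin(θ₄−θ₂) / [r₃ sin(θ₃−θ₄)].
Numerator sine = -0.15988; denominator sine = -0.82610.
Result = 0.053·1.78·(-0.15988) / (0.1192·(-0.82610)) = +0.15319 rad/s; magnitude 0.15319 rad/s.

0.153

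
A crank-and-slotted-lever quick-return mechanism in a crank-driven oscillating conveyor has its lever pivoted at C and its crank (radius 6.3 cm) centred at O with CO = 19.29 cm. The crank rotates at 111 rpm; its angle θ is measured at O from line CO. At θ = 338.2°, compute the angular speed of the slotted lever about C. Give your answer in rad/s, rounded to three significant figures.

2.78

ω = 11.62 rad/s (from 111 rpm).
Crank pin A relative to C: A = (d + r cosθ, r sinθ); lever angle φ = atan2(r sinθ, d + r cosθ).
Differentiating tanφ: φ̇ = rω(d cosθ + r)/(d² + r² + 2dr cosθ).
d² + r² + 2dr cosθ = |CA|² = 0.0637466 m²;  d cosθ + r = +0.2421 m.
|ω_lever| = |0.063·11.62·+0.2421| / 0.0637466 = 2.7812 rad/s.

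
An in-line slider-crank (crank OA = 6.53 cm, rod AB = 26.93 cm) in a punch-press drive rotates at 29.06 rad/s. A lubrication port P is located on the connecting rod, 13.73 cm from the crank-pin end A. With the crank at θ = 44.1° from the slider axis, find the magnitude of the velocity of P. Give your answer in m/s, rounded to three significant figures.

ω = 29.06 rad/s.  Crank-pin speed |V_A| = rω = 1.8976 m/s, perpendicular to OA.
Rod angle: sinφ = −(r/L) sinθ ⇒ φ = -9.715°; ω_rod = −rω cosθ/√(L²−r²sin²θ) = -5.1339 rad/s.
V_P = V_A + ω_rod × AP, with AP = 0.1373 m along the rod.
Components: V_Px = −rω sinθ − a·ω_rod·sinφ = -1.4395 m/s;  V_Py = rω cosθ + a·ω_rod·cosφ = +0.66795 m/s.
|V_P| = √(V_Px² + V_Py²) = 1.5869 m/s.

1.59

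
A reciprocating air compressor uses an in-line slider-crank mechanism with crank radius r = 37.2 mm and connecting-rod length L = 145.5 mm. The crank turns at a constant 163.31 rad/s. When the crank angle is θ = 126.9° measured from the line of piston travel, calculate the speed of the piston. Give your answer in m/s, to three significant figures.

ω = 163.3 rad/s
For an in-line slider-crank, x = r cosθ + √(L² − r² sin²θ), so v = −rω sinθ·[1 + r cosθ/√(L² − r² sin²θ)].
With r = 0.0372 m, L = 0.1455 m, θ = 126.9°: √(L² − r² sin²θ) = 0.14243 m.
v = −0.0372·163.3·0.79968·[1 + 0.0372·-0.60042/0.14243] = -4.0963 m/s.
|v| = 4.0963 m/s.

4.10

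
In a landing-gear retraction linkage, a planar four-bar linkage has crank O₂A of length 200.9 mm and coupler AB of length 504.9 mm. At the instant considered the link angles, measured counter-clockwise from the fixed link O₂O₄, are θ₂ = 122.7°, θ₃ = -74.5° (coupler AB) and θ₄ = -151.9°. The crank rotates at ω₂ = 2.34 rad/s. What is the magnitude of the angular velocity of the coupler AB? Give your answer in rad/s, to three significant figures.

0.951

ω₂ = 2.34 rad/s
Differentiating the loop-closure r₂e^{iθ₂}+r₃e^{iθ₃}=r₁+r₄e^{iθ₄} gives r₂ω₂e^{iθ₂}+r₃ω₃e^{iθ₃}=r₄ω₄e^{iθ₄}.
Eliminating the other unknown: ω₃ = r₂ω₂ sin(θ₄−θ₂) / [r₃ sin(θ₃−θ₄)].
Numerator sine = +0.99678; denominator sine = +0.97592.
Result = 0.2009·2.34·(+0.99678) / (0.5049·(+0.97592)) = +0.95099 rad/s; magnitude 0.95099 rad/s.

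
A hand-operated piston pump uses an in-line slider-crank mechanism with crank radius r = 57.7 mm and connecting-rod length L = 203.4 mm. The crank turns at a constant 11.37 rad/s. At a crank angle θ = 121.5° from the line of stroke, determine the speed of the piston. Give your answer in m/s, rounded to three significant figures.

0.474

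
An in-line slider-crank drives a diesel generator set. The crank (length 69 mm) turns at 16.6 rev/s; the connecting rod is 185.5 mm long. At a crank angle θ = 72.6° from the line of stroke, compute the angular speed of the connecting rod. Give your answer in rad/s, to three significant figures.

12.4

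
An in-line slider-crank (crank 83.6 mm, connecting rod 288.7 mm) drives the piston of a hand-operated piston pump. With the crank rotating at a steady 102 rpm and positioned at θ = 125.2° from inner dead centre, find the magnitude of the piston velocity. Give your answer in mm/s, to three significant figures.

ω = 2π·102/60 = 10.68 rad/s
For an in-line slider-crank, x = r cosθ + √(L² − r² sin²θ), so v = −rω sinθ·[1 + r cosθ/√(L² − r² sin²θ)].
With r = 0.0836 m, L = 0.2887 m, θ = 125.2°: √(L² − r² sin²θ) = 0.2805 m.
v = −0.0836·10.68·0.81714·[1 + 0.0836·-0.57643/0.2805] = -0.60432 m/s.
|v| = 0.60432 m/s = 604.32 mm/s.

604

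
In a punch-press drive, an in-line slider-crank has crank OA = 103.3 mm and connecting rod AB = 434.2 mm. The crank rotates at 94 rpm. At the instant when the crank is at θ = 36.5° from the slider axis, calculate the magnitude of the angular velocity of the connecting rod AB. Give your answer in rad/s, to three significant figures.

1.90

ω = 9.844 rad/s (converted from 94 rpm).
The rod makes angle φ with the slider axis where L sinφ = r sinθ; differentiating, L cosφ·φ̇ = r ω cosθ.
L cosφ = √(L² − r² sin²θ) = 0.42983 m.
|ω_rod| = r ω |cosθ| / √(L² − r² sin²θ) = 0.1033·9.844·0.80386/0.42983 = 1.9017 rad/s.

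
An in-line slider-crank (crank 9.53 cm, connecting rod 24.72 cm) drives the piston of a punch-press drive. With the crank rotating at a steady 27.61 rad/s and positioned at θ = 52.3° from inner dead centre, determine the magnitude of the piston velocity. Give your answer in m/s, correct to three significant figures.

ω = 27.61 rad/s
For an in-line slider-crank, x = r cosθ + √(L² − r² sin²θ), so v = −rω sinθ·[1 + r cosθ/√(L² − r² sin²θ)].
With r = 0.0953 m, L = 0.2472 m, θ = 52.3°: √(L² − r² sin²θ) = 0.23542 m.
v = −0.0953·27.61·0.79122·[1 + 0.0953·0.61153/0.23542] = -2.5973 m/s.
|v| = 2.5973 m/s.

2.60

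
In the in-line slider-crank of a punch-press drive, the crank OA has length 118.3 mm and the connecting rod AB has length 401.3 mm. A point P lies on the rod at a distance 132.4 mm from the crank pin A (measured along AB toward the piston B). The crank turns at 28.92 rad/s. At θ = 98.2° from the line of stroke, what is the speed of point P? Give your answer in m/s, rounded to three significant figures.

3.35

ω = 28.92 rad/s.  Crank-pin speed |V_A| = rω = 3.4212 m/s, perpendicular to OA.
Rod angle: sinφ = −(r/L) sinθ ⇒ φ = -16.964°; ω_rod = −rω cosθ/√(L²−r²sin²θ) = +1.2713 rad/s.
V_P = V_A + ω_rod × AP, with AP = 0.1324 m along the rod.
Components: V_Px = −rω sinθ − a·ω_rod·sinφ = -3.3371 m/s;  V_Py = rω cosθ + a·ω_rod·cosφ = -0.32697 m/s.
|V_P| = √(V_Px² + V_Py²) = 3.3531 m/s.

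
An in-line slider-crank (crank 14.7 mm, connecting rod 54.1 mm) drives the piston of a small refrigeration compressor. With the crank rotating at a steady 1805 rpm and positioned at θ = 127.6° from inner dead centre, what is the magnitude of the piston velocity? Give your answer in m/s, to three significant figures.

ω = 2π·1805/60 = 189 rad/s
For an in-line slider-crank, x = r cosθ + √(L² − r² sin²θ), so v = −rω sinθ·[1 + r cosθ/√(L² − r² sin²θ)].
With r = 0.0147 m, L = 0.0541 m, θ = 127.6°: √(L² − r² sin²θ) = 0.052831 m.
v = −0.0147·189·0.79229·[1 + 0.0147·-0.61015/0.052831] = -1.8277 m/s.
|v| = 1.8277 m/s.

1.83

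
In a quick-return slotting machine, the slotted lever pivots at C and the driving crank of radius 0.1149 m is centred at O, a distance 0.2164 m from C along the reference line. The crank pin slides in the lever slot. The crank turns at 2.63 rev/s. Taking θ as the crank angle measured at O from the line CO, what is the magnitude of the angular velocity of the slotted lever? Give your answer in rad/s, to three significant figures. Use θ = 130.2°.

ω = 16.52 rad/s (from 2.63 rev/s).
Crank pin A relative to C: A = (d + r cosθ, r sinθ); lever angle φ = atan2(r sinθ, d + r cosθ).
Differentiating tanφ: φ̇ = rω(d cosθ + r)/(d² + r² + 2dr cosθ).
d² + r² + 2dr cosθ = |CA|² = 0.0279332 m²;  d cosθ + r = -0.024777 m.
|ω_lever| = |0.1149·16.52·-0.024777| / 0.0279332 = 1.6842 rad/s.

1.68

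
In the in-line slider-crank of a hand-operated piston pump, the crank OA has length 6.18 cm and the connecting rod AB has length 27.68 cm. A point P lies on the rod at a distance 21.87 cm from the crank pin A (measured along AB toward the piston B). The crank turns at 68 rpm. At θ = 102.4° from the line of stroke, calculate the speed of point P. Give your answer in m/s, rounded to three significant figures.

0.414

ω = 7.121 rad/s.  Crank-pin speed |V_A| = rω = 0.44007 m/s, perpendicular to OA.
Rod angle: sinφ = −(r/L) sinθ ⇒ φ = -12.595°; ω_rod = −rω cosθ/√(L²−r²sin²θ) = +0.34982 rad/s.
V_P = V_A + ω_rod × AP, with AP = 0.2187 m along the rod.
Components: V_Px = −rω sinθ − a·ω_rod·sinφ = -0.41313 m/s;  V_Py = rω cosθ + a·ω_rod·cosφ = -0.019835 m/s.
|V_P| = √(V_Px² + V_Py²) = 0.4136 m/s.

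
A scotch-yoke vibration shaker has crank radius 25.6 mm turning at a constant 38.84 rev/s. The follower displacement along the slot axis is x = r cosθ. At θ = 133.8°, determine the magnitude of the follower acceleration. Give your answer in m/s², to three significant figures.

ω = 244 rad/s (from 38.84 rev/s).
x = r cosθ ⇒ ẍ = −rω² cosθ (ω constant).
|a| = rω²|cosθ| = 0.0256·(244)²·|cos 133.8°| = 1055.2 m/s².

1060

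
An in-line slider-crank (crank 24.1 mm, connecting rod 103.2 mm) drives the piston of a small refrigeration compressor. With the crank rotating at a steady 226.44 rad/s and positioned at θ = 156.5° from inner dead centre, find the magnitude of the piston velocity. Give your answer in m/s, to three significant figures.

ω = 226.4 rad/s
For an in-line slider-crank, x = r cosθ + √(L² − r² sin²θ), so v = −rω sinθ·[1 + r cosθ/√(L² − r² sin²θ)].
With r = 0.0241 m, L = 0.1032 m, θ = 156.5°: √(L² − r² sin²θ) = 0.10275 m.
v = −0.0241·226.4·0.39875·[1 + 0.0241·-0.91706/0.10275] = -1.708 m/s.
|v| = 1.708 m/s.

1.71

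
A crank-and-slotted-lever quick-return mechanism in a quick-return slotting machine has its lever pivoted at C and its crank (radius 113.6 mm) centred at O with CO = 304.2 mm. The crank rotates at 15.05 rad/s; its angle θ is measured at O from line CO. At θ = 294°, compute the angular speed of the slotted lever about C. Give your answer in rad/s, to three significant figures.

3.04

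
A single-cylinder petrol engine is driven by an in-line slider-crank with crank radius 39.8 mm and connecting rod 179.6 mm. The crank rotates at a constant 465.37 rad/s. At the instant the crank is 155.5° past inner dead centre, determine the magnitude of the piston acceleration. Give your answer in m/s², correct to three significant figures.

6570

ω = 465.4 rad/s
x(θ) = r cosθ + √(L² − r² sin²θ); with ω constant, a = ω²·d²x/dθ².
d²x/dθ² = −r cosθ − r²(cos2θ)/√u − r⁴ sin²2θ/(4u^{3/2}),  u = L² − r² sin²θ = 0.0319838 m².
Substituting r = 0.0398 m, L = 0.1796 m, θ = 155.5°: d²x/dθ² = +0.030343 m.
a = ω²·d²x/dθ² = (465.4)²·(+0.030343) = +6571.4 m/s²;  |a| = 6571.4 m/s².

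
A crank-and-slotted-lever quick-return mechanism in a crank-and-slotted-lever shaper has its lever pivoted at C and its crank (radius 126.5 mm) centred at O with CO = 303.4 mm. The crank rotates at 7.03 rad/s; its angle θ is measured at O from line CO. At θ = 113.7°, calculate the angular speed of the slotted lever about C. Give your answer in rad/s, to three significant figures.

ω = 7.03 rad/s
Crank pin A relative to C: A = (d + r cosθ, r sinθ); lever angle φ = atan2(r sinθ, d + r cosθ).
Differentiating tanφ: φ̇ = rω(d cosθ + r)/(d² + r² + 2dr cosθ).
d² + r² + 2dr cosθ = |CA|² = 0.0772002 m²;  d cosθ + r = +0.004549 m.
|ω_lever| = |0.1265·7.03·+0.004549| / 0.0772002 = 0.052402 rad/s.

0.0524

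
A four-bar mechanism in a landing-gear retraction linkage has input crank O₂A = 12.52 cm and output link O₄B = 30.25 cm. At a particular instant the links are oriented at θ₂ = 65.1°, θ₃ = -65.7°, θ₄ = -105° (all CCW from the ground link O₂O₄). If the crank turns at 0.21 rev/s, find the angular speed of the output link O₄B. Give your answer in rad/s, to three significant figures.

0.653

ω₂ = 1.319 rad/s (from 0.21 rev/s).
Differentiating the loop-closure r₂e^{iθ₂}+r₃e^{iθ₃}=r₁+r₄e^{iθ₄} gives r₂ω₂e^{iθ₂}+r₃ω₃e^{iθ₃}=r₄ω₄e^{iθ₄}.
Eliminating the other unknown: ω₄ = r₂ω₂ sin(θ₂−θ₃) / [r₄ sin(θ₄−θ₃)].
Numerator sine = +0.75700; denominator sine = -0.63338.
Result = 0.1252·1.319·(+0.75700) / (0.3025·(-0.63338)) = -0.65269 rad/s; magnitude 0.65269 rad/s.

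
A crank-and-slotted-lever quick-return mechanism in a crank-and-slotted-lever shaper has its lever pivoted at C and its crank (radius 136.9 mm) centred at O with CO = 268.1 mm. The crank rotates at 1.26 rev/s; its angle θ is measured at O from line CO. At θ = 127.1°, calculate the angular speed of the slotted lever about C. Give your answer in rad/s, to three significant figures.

0.580

ω = 7.917 rad/s (from 1.26 rev/s).
Crank pin A relative to C: A = (d + r cosθ, r sinθ); lever angle φ = atan2(r sinθ, d + r cosθ).
Differentiating tanφ: φ̇ = rω(d cosθ + r)/(d² + r² + 2dr cosθ).
d² + r² + 2dr cosθ = |CA|² = 0.0463403 m²;  d cosθ + r = -0.02482 m.
|ω_lever| = |0.1369·7.917·-0.02482| / 0.0463403 = 0.58049 rad/s.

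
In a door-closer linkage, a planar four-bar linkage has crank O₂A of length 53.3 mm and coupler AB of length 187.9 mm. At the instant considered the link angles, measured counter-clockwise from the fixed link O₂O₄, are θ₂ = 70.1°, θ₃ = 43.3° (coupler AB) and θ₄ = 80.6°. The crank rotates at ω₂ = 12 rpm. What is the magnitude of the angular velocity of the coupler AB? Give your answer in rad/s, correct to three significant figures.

ω₂ = 1.257 rad/s (from 12 rpm).
Differentiating the loop-closure r₂e^{iθ₂}+r₃e^{iθ₃}=r₁+r₄e^{iθ₄} gives r₂ω₂e^{iθ₂}+r₃ω₃e^{iθ₃}=r₄ω₄e^{iθ₄}.
Eliminating the other unknown: ω₃ = r₂ω₂ sin(θ₄−θ₂) / [r₃ sin(θ₃−θ₄)].
Numerator sine = +0.18224; denominator sine = -0.60599.
Result = 0.0533·1.257·(+0.18224) / (0.1879·(-0.60599)) = -0.1072 rad/s; magnitude 0.1072 rad/s.

0.107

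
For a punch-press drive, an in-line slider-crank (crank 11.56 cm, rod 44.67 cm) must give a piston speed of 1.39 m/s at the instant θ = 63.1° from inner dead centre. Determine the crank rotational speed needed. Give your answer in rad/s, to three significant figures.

For an in-line slider-crank, |v_piston| = rω|sinθ|·[1 + r cosθ/√(L² − r² sin²θ)].
With r = 0.1156 m, L = 0.4467 m, θ = 63.1°: the bracketed kinematic factor |dx/dθ| = 0.1155 m.
ω = v/|dx/dθ| = 1.39/0.1155 = 12.035 rad/s.

12.0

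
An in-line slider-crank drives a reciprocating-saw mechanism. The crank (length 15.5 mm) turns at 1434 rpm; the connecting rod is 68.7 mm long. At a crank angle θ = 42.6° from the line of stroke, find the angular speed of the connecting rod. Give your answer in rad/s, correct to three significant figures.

25.2

ω = 150.2 rad/s (converted from 1434 rpm).
The rod makes angle φ with the slider axis where L sinφ = r sinθ; differentiating, L cosφ·φ̇ = r ω cosθ.
L cosφ = √(L² − r² sin²θ) = 0.067894 m.
|ω_rod| = r ω |cosθ| / √(L² − r² sin²θ) = 0.0155·150.2·0.73610/0.067894 = 25.236 rad/s.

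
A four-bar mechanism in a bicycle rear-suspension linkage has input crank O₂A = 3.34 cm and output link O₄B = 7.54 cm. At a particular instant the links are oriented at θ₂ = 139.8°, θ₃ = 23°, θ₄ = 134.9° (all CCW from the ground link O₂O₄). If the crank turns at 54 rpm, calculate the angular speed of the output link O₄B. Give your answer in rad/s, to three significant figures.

ω₂ = 5.655 rad/s (from 54 rpm).
Differentiating the loop-closure r₂e^{iθ₂}+r₃e^{iθ₃}=r₁+r₄e^{iθ₄} gives r₂ω₂e^{iθ₂}+r₃ω₃e^{iθ₃}=r₄ω₄e^{iθ₄}.
Eliminating the other unknown: ω₄ = r₂ω₂ sin(θ₂−θ₃) / [r₄ sin(θ₄−θ₃)].
Numerator sine = +0.89259; denominator sine = +0.92784.
Result = 0.0334·5.655·(+0.89259) / (0.0754·(+0.92784)) = +2.4098 rad/s; magnitude 2.4098 rad/s.

2.41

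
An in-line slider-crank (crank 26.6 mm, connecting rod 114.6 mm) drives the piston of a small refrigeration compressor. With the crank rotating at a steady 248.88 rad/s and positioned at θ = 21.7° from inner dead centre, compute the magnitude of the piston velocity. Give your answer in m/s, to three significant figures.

ω = 248.9 rad/s
For an in-line slider-crank, x = r cosθ + √(L² − r² sin²θ), so v = −rω sinθ·[1 + r cosθ/√(L² − r² sin²θ)].
With r = 0.0266 m, L = 0.1146 m, θ = 21.7°: √(L² − r² sin²θ) = 0.11418 m.
v = −0.0266·248.9·0.36975·[1 + 0.0266·0.92913/0.11418] = -2.9777 m/s.
|v| = 2.9777 m/s.

2.98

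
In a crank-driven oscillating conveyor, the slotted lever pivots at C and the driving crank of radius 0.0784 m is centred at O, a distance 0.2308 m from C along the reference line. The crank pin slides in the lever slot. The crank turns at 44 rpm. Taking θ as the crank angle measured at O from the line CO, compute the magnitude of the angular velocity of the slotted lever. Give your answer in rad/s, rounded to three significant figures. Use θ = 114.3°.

ω = 4.608 rad/s (from 44 rpm).
Crank pin A relative to C: A = (d + r cosθ, r sinθ); lever angle φ = atan2(r sinθ, d + r cosθ).
Differentiating tanφ: φ̇ = rω(d cosθ + r)/(d² + r² + 2dr cosθ).
d² + r² + 2dr cosθ = |CA|² = 0.0445227 m²;  d cosθ + r = -0.016578 m.
|ω_lever| = |0.0784·4.608·-0.016578| / 0.0445227 = 0.1345 rad/s.

0.135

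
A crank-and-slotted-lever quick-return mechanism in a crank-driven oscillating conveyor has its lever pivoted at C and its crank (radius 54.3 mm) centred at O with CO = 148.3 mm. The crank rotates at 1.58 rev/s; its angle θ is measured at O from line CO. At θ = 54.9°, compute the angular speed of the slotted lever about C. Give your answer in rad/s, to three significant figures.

2.20

ω = 9.927 rad/s (from 1.58 rev/s).
Crank pin A relative to C: A = (d + r cosθ, r sinθ); lever angle φ = atan2(r sinθ, d + r cosθ).
Differentiating tanφ: φ̇ = rω(d cosθ + r)/(d² + r² + 2dr cosθ).
d² + r² + 2dr cosθ = |CA|² = 0.0342021 m²;  d cosθ + r = +0.13957 m.
|ω_lever| = |0.0543·9.927·+0.13957| / 0.0342021 = 2.1998 rad/s.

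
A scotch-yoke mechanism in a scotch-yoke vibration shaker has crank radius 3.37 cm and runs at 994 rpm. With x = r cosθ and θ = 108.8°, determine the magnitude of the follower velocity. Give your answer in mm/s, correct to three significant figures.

3320

ω = 104.1 rad/s (from 994 rpm).
x = r cosθ ⇒ ẋ = −rω sinθ.
|v| = rω|sinθ| = 0.0337·104.1·|sin 108.8°| = 3.3207 m/s = 3320.7 mm/s.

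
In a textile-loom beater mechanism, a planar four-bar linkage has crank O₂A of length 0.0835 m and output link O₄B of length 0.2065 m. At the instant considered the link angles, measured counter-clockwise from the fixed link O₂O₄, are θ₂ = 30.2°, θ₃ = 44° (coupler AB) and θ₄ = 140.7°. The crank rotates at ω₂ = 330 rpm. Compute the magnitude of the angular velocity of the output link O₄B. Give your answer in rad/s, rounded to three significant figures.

ω₂ = 34.56 rad/s (from 330 rpm).
Differentiating the loop-closure r₂e^{iθ₂}+r₃e^{iθ₃}=r₁+r₄e^{iθ₄} gives r₂ω₂e^{iθ₂}+r₃ω₃e^{iθ₃}=r₄ω₄e^{iθ₄}.
Eliminating the other unknown: ω₄ = r₂ω₂ sin(θ₂−θ₃) / [r₄ sin(θ₄−θ₃)].
Numerator sine = -0.23853; denominator sine = +0.99317.
Result = 0.0835·34.56·(-0.23853) / (0.2065·(+0.99317)) = -3.3561 rad/s; magnitude 3.3561 rad/s.

3.36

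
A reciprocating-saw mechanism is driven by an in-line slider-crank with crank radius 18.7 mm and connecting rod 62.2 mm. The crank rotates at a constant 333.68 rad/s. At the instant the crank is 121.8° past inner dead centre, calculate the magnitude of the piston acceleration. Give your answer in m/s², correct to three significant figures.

1370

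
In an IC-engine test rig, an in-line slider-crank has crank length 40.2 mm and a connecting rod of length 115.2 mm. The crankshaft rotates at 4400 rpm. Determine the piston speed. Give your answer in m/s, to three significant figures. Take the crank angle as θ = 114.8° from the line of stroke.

ω = 2π·4400/60 = 460.8 rad/s
For an in-line slider-crank, x = r cosθ + √(L² − r² sin²θ), so v = −rω sinθ·[1 + r cosθ/√(L² − r² sin²θ)].
With r = 0.0402 m, L = 0.1152 m, θ = 114.8°: √(L² − r² sin²θ) = 0.10927 m.
v = −0.0402·460.8·0.90778·[1 + 0.0402·-0.41945/0.10927] = -14.22 m/s.
|v| = 14.22 m/s.

14.2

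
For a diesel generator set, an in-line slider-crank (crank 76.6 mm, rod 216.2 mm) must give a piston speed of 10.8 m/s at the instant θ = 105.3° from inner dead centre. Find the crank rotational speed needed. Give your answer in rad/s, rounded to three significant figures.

162

For an in-line slider-crank, |v_piston| = rω|sinθ|·[1 + r cosθ/√(L² − r² sin²θ)].
With r = 0.0766 m, L = 0.2162 m, θ = 105.3°: the bracketed kinematic factor |dx/dθ| = 0.066535 m.
ω = v/|dx/dθ| = 10.8/0.066535 = 162.32 rad/s.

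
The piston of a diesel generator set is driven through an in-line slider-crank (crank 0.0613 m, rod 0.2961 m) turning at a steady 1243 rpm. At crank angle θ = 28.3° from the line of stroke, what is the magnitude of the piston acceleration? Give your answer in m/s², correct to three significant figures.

1040

ω = 2π·1243/60 = 130.2 rad/s
x(θ) = r cosθ + √(L² − r² sin²θ); with ω constant, a = ω²·d²x/dθ².
d²x/dθ² = −r cosθ − r²(cos2θ)/√u − r⁴ sin²2θ/(4u^{3/2}),  u = L² − r² sin²θ = 0.0868306 m².
Substituting r = 0.0613 m, L = 0.2961 m, θ = 28.3°: d²x/dθ² = -0.061089 m.
a = ω²·d²x/dθ² = (130.2)²·(-0.061089) = -1035.1 m/s²;  |a| = 1035.1 m/s².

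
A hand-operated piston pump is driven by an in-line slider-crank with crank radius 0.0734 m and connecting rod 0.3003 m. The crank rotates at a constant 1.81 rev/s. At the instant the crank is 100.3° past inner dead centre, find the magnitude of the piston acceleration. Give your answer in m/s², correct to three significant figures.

ω = 2π·1.81 = 11.37 rad/s
x(θ) = r cosθ + √(L² − r² sin²θ); with ω constant, a = ω²·d²x/dθ².
d²x/dθ² = −r cosθ − r²(cos2θ)/√u − r⁴ sin²2θ/(4u^{3/2}),  u = L² − r² sin²θ = 0.0849648 m².
Substituting r = 0.0734 m, L = 0.3003 m, θ = 100.3°: d²x/dθ² = +0.030389 m.
a = ω²·d²x/dθ² = (11.37)²·(+0.030389) = +3.9304 m/s²;  |a| = 3.9304 m/s².

3.93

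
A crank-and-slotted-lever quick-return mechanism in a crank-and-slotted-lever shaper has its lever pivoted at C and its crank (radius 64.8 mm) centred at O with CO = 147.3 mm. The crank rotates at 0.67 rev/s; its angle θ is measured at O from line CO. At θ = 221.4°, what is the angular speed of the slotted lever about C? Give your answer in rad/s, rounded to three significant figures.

1.08

ω = 4.21 rad/s (from 0.67 rev/s).
Crank pin A relative to C: A = (d + r cosθ, r sinθ); lever angle φ = atan2(r sinθ, d + r cosθ).
Differentiating tanφ: φ̇ = rω(d cosθ + r)/(d² + r² + 2dr cosθ).
d² + r² + 2dr cosθ = |CA|² = 0.0115766 m²;  d cosθ + r = -0.045691 m.
|ω_lever| = |0.0648·4.21·-0.045691| / 0.0115766 = 1.0767 rad/s.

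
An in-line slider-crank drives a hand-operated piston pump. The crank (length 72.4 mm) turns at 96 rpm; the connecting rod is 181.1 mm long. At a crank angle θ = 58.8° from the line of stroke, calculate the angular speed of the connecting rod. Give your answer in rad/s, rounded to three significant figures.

ω = 10.05 rad/s (converted from 96 rpm).
The rod makes angle φ with the slider axis where L sinφ = r sinθ; differentiating, L cosφ·φ̇ = r ω cosθ.
L cosφ = √(L² − r² sin²θ) = 0.17018 m.
|ω_rod| = r ω |cosθ| / √(L² − r² sin²θ) = 0.0724·10.05·0.51803/0.17018 = 2.2155 rad/s.

2.22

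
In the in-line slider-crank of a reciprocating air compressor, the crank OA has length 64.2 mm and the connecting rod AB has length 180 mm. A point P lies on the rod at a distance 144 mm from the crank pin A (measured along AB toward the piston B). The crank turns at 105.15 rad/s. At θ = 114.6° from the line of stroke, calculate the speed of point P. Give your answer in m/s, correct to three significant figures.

ω = 105.2 rad/s.  Crank-pin speed |V_A| = rω = 6.7506 m/s, perpendicular to OA.
Rod angle: sinφ = −(r/L) sinθ ⇒ φ = -18.923°; ω_rod = −rω cosθ/√(L²−r²sin²θ) = +16.504 rad/s.
V_P = V_A + ω_rod × AP, with AP = 0.144 m along the rod.
Components: V_Px = −rω sinθ − a·ω_rod·sinφ = -5.3672 m/s;  V_Py = rω cosθ + a·ω_rod·cosφ = -0.56203 m/s.
|V_P| = √(V_Px² + V_Py²) = 5.3966 m/s.

5.40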